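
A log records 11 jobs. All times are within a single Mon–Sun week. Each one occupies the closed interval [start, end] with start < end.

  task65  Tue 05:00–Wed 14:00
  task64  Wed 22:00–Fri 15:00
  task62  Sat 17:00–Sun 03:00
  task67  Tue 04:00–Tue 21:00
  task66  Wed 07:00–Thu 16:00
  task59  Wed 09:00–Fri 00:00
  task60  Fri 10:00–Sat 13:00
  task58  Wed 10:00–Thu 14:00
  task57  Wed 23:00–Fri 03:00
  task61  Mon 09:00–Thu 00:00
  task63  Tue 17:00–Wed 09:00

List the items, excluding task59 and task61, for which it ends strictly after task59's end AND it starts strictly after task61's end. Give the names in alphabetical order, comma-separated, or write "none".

task60, task62

Conditions: its end is strictly after task59's end (X.end > Fri 00:00) AND its start is strictly after task61's end (X.start > Thu 00:00).
task57: end Fri 03:00 > Fri 00:00? ✓; start Wed 23:00 > Thu 00:00? ✗ → no.
task58: end Thu 14:00 > Fri 00:00? ✗; start Wed 10:00 > Thu 00:00? ✗ → no.
task60: end Sat 13:00 > Fri 00:00? ✓; start Fri 10:00 > Thu 00:00? ✓ → yes.
task62: end Sun 03:00 > Fri 00:00? ✓; start Sat 17:00 > Thu 00:00? ✓ → yes.
task63: end Wed 09:00 > Fri 00:00? ✗; start Tue 17:00 > Thu 00:00? ✗ → no.
task64: end Fri 15:00 > Fri 00:00? ✓; start Wed 22:00 > Thu 00:00? ✗ → no.
task65: end Wed 14:00 > Fri 00:00? ✗; start Tue 05:00 > Thu 00:00? ✗ → no.
task66: end Thu 16:00 > Fri 00:00? ✗; start Wed 07:00 > Thu 00:00? ✗ → no.
task67: end Tue 21:00 > Fri 00:00? ✗; start Tue 04:00 > Thu 00:00? ✗ → no.
Result: task60, task62.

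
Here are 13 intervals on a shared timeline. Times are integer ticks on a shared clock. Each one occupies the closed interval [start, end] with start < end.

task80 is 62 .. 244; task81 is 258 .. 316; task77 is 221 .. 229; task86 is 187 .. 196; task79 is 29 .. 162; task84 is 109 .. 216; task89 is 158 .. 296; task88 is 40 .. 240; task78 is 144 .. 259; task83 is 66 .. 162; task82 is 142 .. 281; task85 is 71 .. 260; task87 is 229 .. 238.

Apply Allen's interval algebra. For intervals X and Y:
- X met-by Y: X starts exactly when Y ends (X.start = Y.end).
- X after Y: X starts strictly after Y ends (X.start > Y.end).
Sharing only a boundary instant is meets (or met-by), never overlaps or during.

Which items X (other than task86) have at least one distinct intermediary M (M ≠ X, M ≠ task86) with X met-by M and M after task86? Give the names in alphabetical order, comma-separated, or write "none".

task87

Target task86 = [187, 196].
Intermediaries M with M after task86: task77, task81, task87.
Via task77 — items with X met-by task77: task87.
Via task81 — items with X met-by task81: none.
Via task87 — items with X met-by task87: none.
Union: task87.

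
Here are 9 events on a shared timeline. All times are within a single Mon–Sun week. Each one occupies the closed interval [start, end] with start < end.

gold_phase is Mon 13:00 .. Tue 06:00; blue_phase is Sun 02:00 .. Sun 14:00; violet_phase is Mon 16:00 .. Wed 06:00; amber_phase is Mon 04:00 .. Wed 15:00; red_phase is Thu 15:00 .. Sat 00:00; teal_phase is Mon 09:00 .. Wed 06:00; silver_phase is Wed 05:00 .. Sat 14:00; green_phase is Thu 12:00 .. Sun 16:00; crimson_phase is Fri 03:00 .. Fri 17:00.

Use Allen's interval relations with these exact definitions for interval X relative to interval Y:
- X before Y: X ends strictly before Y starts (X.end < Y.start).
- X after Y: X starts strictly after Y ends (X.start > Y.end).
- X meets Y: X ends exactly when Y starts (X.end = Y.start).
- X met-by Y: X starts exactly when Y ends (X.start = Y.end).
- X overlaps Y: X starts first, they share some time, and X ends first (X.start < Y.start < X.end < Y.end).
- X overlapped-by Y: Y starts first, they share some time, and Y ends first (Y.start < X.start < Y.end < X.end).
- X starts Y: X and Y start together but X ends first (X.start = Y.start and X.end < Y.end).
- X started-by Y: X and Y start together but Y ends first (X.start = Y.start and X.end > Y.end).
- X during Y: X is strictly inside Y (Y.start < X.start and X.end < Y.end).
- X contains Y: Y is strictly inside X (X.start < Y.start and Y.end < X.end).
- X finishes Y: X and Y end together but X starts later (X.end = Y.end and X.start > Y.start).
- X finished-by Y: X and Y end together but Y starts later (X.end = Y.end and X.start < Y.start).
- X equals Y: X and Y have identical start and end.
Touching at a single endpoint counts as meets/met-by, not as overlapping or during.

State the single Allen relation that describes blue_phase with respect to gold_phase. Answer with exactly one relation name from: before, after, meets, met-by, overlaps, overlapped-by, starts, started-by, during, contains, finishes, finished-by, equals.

after

blue_phase = [Sun 02:00, Sun 14:00]; gold_phase = [Mon 13:00, Tue 06:00].
Compare endpoints: blue_phase.start > gold_phase.start, blue_phase.start > gold_phase.end, blue_phase.end > gold_phase.start, blue_phase.end > gold_phase.end.
That pattern is 'after'.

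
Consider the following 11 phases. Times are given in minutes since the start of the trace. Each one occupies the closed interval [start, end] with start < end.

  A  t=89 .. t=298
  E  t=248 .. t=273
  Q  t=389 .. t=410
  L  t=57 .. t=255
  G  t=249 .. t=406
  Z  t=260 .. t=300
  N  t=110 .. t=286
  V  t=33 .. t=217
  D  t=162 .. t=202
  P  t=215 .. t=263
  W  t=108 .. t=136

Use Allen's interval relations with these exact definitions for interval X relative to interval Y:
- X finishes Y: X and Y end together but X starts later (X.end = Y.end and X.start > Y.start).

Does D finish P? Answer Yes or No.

No

D = [t=162, t=202], P = [t=215, t=263].
Actual relation of D to P: before.
Asked whether 'finishes' holds → No.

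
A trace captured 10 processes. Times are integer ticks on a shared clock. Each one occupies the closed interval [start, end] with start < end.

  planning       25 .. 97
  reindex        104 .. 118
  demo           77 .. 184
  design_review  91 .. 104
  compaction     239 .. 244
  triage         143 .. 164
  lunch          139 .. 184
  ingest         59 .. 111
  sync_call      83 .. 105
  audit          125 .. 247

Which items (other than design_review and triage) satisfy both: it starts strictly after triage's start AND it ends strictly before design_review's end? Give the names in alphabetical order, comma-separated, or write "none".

Conditions: its start is strictly after triage's start (X.start > 143) AND its end is strictly before design_review's end (X.end < 104).
audit: start 125 > 143? ✗; end 247 < 104? ✗ → no.
compaction: start 239 > 143? ✓; end 244 < 104? ✗ → no.
demo: start 77 > 143? ✗; end 184 < 104? ✗ → no.
ingest: start 59 > 143? ✗; end 111 < 104? ✗ → no.
lunch: start 139 > 143? ✗; end 184 < 104? ✗ → no.
planning: start 25 > 143? ✗; end 97 < 104? ✓ → no.
reindex: start 104 > 143? ✗; end 118 < 104? ✗ → no.
sync_call: start 83 > 143? ✗; end 105 < 104? ✗ → no.
Result: none.

none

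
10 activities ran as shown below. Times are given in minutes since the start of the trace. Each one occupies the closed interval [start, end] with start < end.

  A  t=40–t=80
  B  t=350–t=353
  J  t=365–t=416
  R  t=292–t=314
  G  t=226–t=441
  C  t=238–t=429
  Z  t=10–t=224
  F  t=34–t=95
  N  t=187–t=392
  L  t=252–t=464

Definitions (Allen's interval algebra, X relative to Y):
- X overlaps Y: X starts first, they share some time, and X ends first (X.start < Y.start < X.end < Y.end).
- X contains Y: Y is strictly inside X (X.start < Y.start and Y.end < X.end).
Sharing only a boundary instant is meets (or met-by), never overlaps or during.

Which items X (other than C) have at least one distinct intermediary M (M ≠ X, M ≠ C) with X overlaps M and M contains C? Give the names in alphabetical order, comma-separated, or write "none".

Target C = [t=238, t=429].
Intermediaries M with M contains C: G.
Via G — items with X overlaps G: N.
Union: N.

N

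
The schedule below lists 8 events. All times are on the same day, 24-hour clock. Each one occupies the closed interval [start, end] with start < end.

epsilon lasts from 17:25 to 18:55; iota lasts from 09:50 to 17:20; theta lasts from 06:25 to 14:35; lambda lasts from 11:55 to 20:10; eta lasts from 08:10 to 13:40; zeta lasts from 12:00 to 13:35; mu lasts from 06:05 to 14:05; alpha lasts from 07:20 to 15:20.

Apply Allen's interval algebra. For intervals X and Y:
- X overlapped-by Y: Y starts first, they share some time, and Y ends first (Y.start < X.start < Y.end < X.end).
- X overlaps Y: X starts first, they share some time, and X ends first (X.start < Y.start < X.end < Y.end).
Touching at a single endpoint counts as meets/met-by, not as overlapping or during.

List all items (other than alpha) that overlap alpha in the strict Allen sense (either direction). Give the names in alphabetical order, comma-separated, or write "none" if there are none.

Target alpha = [07:20, 15:20].
epsilon [17:25, 18:55] → after → no.
eta [08:10, 13:40] → during → no.
iota [09:50, 17:20] → overlapped-by → yes.
lambda [11:55, 20:10] → overlapped-by → yes.
mu [06:05, 14:05] → overlaps → yes.
theta [06:25, 14:35] → overlaps → yes.
zeta [12:00, 13:35] → during → no.
Result: iota, lambda, mu, theta.

iota, lambda, mu, theta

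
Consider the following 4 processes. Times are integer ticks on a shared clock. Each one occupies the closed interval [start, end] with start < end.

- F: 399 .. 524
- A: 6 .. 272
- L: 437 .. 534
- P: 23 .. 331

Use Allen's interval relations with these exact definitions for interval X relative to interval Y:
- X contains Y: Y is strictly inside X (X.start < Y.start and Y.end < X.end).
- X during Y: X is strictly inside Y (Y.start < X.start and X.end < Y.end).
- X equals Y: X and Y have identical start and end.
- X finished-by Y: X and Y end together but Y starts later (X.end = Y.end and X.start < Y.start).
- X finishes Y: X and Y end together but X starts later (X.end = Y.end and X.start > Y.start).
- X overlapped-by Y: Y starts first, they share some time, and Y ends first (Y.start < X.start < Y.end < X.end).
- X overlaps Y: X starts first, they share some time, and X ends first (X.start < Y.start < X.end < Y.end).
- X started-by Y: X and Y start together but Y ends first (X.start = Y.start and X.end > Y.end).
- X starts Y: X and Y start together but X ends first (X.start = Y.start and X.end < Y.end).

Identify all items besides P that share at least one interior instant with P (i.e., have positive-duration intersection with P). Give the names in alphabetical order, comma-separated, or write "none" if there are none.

Target P = [23, 331].
A [6, 272] → overlaps → yes.
F [399, 524] → after → no.
L [437, 534] → after → no.
Result: A.

A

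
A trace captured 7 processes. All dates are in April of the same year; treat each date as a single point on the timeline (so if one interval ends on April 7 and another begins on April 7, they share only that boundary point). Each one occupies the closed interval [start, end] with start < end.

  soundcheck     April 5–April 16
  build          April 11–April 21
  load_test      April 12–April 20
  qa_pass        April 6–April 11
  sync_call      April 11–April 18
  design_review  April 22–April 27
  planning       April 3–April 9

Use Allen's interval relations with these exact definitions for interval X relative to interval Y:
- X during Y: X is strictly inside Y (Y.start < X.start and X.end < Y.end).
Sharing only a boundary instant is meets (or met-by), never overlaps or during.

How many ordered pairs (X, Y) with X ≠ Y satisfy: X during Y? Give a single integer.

Checking all 42 ordered pairs for relation 'during'; matching pairs in alphabetical order:
(load_test, build): load_test during build ✓
(qa_pass, soundcheck): qa_pass during soundcheck ✓
Count: 2.

2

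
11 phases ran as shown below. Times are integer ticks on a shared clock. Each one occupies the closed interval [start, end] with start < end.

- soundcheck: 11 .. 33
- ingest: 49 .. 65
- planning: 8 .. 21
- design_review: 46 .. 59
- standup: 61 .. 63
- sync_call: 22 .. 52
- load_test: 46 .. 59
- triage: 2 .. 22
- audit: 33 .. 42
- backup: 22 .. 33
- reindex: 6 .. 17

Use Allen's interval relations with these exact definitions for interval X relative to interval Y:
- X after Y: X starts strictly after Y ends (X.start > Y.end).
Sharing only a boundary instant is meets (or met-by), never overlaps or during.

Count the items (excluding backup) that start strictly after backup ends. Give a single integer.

Target backup = [22, 33].
audit [33, 42] → met-by → no.
design_review [46, 59] → after → counts.
ingest [49, 65] → after → counts.
load_test [46, 59] → after → counts.
planning [8, 21] → before → no.
reindex [6, 17] → before → no.
soundcheck [11, 33] → finished-by → no.
standup [61, 63] → after → counts.
sync_call [22, 52] → started-by → no.
triage [2, 22] → meets → no.
Total: 4.

4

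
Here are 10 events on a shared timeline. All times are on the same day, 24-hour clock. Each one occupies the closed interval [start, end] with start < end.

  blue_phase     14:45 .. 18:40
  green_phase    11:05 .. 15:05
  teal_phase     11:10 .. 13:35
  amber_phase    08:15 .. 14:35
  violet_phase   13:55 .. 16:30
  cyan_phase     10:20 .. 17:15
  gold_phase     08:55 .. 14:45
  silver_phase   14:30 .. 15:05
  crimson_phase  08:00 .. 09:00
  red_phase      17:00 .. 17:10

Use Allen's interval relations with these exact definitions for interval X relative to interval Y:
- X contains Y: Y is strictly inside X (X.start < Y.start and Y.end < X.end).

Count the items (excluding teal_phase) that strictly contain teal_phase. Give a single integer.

4

Target teal_phase = [11:10, 13:35].
amber_phase [08:15, 14:35] → contains → counts.
blue_phase [14:45, 18:40] → after → no.
crimson_phase [08:00, 09:00] → before → no.
cyan_phase [10:20, 17:15] → contains → counts.
gold_phase [08:55, 14:45] → contains → counts.
green_phase [11:05, 15:05] → contains → counts.
red_phase [17:00, 17:10] → after → no.
silver_phase [14:30, 15:05] → after → no.
violet_phase [13:55, 16:30] → after → no.
Total: 4.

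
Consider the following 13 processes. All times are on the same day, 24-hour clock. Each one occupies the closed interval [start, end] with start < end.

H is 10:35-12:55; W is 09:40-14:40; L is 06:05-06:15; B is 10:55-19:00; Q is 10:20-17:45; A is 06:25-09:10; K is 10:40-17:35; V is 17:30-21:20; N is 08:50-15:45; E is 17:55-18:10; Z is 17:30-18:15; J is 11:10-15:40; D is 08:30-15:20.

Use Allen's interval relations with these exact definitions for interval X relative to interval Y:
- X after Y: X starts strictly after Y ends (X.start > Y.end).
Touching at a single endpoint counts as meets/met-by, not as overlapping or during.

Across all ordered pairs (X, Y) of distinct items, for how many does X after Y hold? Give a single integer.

38

Checking all 156 ordered pairs for relation 'after'; matching pairs in alphabetical order:
(A, L): A after L ✓
(B, A): B after A ✓
(B, L): B after L ✓
(D, L): D after L ✓
(E, A): E after A ✓
(E, D): E after D ✓
(E, H): E after H ✓
(E, J): E after J ✓
(E, K): E after K ✓
(E, L): E after L ✓
(E, N): E after N ✓
(E, Q): E after Q ✓
(E, W): E after W ✓
(H, A): H after A ✓
(H, L): H after L ✓
(J, A): J after A ✓
(J, L): J after L ✓
(K, A): K after A ✓
(K, L): K after L ✓
(N, L): N after L ✓
(Q, A): Q after A ✓
(Q, L): Q after L ✓
(V, A): V after A ✓
(V, D): V after D ✓
... plus 14 further pairs not listed.
Count: 38.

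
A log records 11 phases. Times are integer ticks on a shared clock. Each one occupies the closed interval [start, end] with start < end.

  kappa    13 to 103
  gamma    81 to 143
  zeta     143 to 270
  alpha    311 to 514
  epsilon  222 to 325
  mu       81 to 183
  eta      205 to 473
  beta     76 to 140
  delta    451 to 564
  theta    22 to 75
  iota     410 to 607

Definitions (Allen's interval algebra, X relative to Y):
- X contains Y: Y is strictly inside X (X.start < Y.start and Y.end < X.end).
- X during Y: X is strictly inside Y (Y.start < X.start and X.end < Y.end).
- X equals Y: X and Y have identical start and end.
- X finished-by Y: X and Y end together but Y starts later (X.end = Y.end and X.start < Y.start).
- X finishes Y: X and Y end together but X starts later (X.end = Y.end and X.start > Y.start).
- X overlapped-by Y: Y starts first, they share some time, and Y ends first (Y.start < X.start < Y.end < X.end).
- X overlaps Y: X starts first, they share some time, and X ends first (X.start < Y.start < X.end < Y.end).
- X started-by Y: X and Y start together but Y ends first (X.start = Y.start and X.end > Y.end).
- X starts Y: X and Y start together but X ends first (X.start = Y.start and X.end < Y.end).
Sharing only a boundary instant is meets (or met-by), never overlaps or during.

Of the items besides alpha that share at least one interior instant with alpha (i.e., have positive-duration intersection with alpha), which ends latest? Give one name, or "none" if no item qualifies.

iota

Target alpha = [311, 514].
beta [76, 140] → before → excluded.
delta [451, 564] → overlapped-by → candidate.
epsilon [222, 325] → overlaps → candidate.
eta [205, 473] → overlaps → candidate.
gamma [81, 143] → before → excluded.
iota [410, 607] → overlapped-by → candidate.
kappa [13, 103] → before → excluded.
mu [81, 183] → before → excluded.
theta [22, 75] → before → excluded.
zeta [143, 270] → before → excluded.
Among candidates, latest end is 607 → iota.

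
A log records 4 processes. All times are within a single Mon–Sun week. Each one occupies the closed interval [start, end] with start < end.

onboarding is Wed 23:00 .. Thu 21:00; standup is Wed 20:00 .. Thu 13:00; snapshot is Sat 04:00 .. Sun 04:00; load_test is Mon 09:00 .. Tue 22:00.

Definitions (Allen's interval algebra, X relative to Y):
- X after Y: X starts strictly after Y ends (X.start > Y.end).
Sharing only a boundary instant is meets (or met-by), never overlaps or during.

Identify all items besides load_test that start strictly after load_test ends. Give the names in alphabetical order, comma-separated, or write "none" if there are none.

Target load_test = [Mon 09:00, Tue 22:00].
onboarding [Wed 23:00, Thu 21:00] → after → yes.
snapshot [Sat 04:00, Sun 04:00] → after → yes.
standup [Wed 20:00, Thu 13:00] → after → yes.
Result: onboarding, snapshot, standup.

onboarding, snapshot, standup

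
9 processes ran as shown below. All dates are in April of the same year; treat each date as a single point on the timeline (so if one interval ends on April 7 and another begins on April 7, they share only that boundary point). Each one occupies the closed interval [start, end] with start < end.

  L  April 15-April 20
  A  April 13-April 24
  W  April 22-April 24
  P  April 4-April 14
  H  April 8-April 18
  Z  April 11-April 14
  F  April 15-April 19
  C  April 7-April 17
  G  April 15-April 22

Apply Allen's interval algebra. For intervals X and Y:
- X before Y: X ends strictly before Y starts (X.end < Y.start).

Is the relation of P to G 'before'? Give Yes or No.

Yes

P = [April 4, April 14], G = [April 15, April 22].
Actual relation of P to G: before.
Asked whether 'before' holds → Yes.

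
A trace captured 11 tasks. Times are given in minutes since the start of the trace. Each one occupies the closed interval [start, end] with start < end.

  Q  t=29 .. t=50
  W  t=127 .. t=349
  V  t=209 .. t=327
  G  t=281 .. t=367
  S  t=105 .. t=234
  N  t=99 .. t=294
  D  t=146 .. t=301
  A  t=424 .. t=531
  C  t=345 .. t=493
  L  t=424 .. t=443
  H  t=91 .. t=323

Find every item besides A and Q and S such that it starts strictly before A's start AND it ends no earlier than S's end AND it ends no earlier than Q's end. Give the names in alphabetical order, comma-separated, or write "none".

C, D, G, H, N, V, W

Conditions: its start is strictly before A's start (X.start < t=424) AND its end is no earlier than S's end (X.end >= t=234) AND its end is no earlier than Q's end (X.end >= t=50).
C: start t=345 < t=424? ✓; end t=493 >= t=234? ✓; end t=493 >= t=50? ✓ → yes.
D: start t=146 < t=424? ✓; end t=301 >= t=234? ✓; end t=301 >= t=50? ✓ → yes.
G: start t=281 < t=424? ✓; end t=367 >= t=234? ✓; end t=367 >= t=50? ✓ → yes.
H: start t=91 < t=424? ✓; end t=323 >= t=234? ✓; end t=323 >= t=50? ✓ → yes.
L: start t=424 < t=424? ✗; end t=443 >= t=234? ✓; end t=443 >= t=50? ✓ → no.
N: start t=99 < t=424? ✓; end t=294 >= t=234? ✓; end t=294 >= t=50? ✓ → yes.
V: start t=209 < t=424? ✓; end t=327 >= t=234? ✓; end t=327 >= t=50? ✓ → yes.
W: start t=127 < t=424? ✓; end t=349 >= t=234? ✓; end t=349 >= t=50? ✓ → yes.
Result: C, D, G, H, N, V, W.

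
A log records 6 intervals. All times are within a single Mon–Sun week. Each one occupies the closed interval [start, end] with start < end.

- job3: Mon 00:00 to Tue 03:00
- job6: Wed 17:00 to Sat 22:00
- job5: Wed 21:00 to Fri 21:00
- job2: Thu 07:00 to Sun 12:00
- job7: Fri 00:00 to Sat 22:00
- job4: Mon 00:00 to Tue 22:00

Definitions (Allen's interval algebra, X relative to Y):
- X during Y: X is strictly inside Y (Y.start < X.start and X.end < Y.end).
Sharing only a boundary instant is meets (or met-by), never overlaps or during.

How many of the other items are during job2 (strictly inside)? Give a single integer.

Target job2 = [Thu 07:00, Sun 12:00].
job3 [Mon 00:00, Tue 03:00] → before → no.
job4 [Mon 00:00, Tue 22:00] → before → no.
job5 [Wed 21:00, Fri 21:00] → overlaps → no.
job6 [Wed 17:00, Sat 22:00] → overlaps → no.
job7 [Fri 00:00, Sat 22:00] → during → counts.
Total: 1.

1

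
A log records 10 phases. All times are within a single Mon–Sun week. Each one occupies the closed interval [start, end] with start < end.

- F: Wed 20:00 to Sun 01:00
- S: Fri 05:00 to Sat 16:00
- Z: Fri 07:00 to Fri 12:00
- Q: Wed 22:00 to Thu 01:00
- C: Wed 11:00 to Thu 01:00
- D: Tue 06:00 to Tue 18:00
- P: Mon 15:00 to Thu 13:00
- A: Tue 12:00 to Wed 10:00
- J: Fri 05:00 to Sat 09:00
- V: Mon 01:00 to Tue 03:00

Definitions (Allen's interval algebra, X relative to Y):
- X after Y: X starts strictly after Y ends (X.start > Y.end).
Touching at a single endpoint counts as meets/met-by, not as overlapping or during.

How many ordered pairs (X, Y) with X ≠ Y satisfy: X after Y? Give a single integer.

Checking all 90 ordered pairs for relation 'after'; matching pairs in alphabetical order:
(A, V): A after V ✓
(C, A): C after A ✓
(C, D): C after D ✓
(C, V): C after V ✓
(D, V): D after V ✓
(F, A): F after A ✓
(F, D): F after D ✓
(F, V): F after V ✓
(J, A): J after A ✓
(J, C): J after C ✓
(J, D): J after D ✓
(J, P): J after P ✓
(J, Q): J after Q ✓
(J, V): J after V ✓
(Q, A): Q after A ✓
(Q, D): Q after D ✓
(Q, V): Q after V ✓
(S, A): S after A ✓
(S, C): S after C ✓
(S, D): S after D ✓
(S, P): S after P ✓
(S, Q): S after Q ✓
(S, V): S after V ✓
(Z, A): Z after A ✓
... plus 5 further pairs not listed.
Count: 29.

29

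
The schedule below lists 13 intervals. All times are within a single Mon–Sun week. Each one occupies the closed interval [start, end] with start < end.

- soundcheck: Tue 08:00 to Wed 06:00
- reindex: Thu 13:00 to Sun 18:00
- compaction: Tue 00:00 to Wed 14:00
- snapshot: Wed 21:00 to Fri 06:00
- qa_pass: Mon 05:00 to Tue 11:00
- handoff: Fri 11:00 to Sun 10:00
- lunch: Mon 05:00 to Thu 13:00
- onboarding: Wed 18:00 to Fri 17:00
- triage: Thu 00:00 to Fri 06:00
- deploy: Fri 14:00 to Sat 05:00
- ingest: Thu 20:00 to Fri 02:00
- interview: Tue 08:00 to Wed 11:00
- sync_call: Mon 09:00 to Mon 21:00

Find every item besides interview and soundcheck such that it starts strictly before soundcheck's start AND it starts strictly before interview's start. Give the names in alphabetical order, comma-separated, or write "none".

compaction, lunch, qa_pass, sync_call

Conditions: its start is strictly before soundcheck's start (X.start < Tue 08:00) AND its start is strictly before interview's start (X.start < Tue 08:00).
compaction: start Tue 00:00 < Tue 08:00? ✓; start Tue 00:00 < Tue 08:00? ✓ → yes.
deploy: start Fri 14:00 < Tue 08:00? ✗; start Fri 14:00 < Tue 08:00? ✗ → no.
handoff: start Fri 11:00 < Tue 08:00? ✗; start Fri 11:00 < Tue 08:00? ✗ → no.
ingest: start Thu 20:00 < Tue 08:00? ✗; start Thu 20:00 < Tue 08:00? ✗ → no.
lunch: start Mon 05:00 < Tue 08:00? ✓; start Mon 05:00 < Tue 08:00? ✓ → yes.
onboarding: start Wed 18:00 < Tue 08:00? ✗; start Wed 18:00 < Tue 08:00? ✗ → no.
qa_pass: start Mon 05:00 < Tue 08:00? ✓; start Mon 05:00 < Tue 08:00? ✓ → yes.
reindex: start Thu 13:00 < Tue 08:00? ✗; start Thu 13:00 < Tue 08:00? ✗ → no.
snapshot: start Wed 21:00 < Tue 08:00? ✗; start Wed 21:00 < Tue 08:00? ✗ → no.
sync_call: start Mon 09:00 < Tue 08:00? ✓; start Mon 09:00 < Tue 08:00? ✓ → yes.
triage: start Thu 00:00 < Tue 08:00? ✗; start Thu 00:00 < Tue 08:00? ✗ → no.
Result: compaction, lunch, qa_pass, sync_call.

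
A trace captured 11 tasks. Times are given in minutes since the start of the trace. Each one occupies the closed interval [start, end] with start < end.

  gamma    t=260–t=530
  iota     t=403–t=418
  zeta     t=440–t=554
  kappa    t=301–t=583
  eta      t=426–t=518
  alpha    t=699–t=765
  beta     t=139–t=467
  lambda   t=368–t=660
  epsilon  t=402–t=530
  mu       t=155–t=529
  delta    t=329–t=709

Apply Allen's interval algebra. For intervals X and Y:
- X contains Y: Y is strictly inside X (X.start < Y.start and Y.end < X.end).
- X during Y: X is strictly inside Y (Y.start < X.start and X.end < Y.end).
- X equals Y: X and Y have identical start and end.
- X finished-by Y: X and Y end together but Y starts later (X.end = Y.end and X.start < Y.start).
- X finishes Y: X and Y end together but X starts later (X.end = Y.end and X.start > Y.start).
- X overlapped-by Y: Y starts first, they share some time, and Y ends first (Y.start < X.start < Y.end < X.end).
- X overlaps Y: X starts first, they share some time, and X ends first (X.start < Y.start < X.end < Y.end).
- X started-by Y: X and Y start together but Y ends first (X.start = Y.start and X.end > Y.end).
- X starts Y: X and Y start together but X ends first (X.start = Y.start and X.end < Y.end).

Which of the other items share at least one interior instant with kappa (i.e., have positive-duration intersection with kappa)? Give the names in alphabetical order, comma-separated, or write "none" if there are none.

beta, delta, epsilon, eta, gamma, iota, lambda, mu, zeta

Target kappa = [t=301, t=583].
alpha [t=699, t=765] → after → no.
beta [t=139, t=467] → overlaps → yes.
delta [t=329, t=709] → overlapped-by → yes.
epsilon [t=402, t=530] → during → yes.
eta [t=426, t=518] → during → yes.
gamma [t=260, t=530] → overlaps → yes.
iota [t=403, t=418] → during → yes.
lambda [t=368, t=660] → overlapped-by → yes.
mu [t=155, t=529] → overlaps → yes.
zeta [t=440, t=554] → during → yes.
Result: beta, delta, epsilon, eta, gamma, iota, lambda, mu, zeta.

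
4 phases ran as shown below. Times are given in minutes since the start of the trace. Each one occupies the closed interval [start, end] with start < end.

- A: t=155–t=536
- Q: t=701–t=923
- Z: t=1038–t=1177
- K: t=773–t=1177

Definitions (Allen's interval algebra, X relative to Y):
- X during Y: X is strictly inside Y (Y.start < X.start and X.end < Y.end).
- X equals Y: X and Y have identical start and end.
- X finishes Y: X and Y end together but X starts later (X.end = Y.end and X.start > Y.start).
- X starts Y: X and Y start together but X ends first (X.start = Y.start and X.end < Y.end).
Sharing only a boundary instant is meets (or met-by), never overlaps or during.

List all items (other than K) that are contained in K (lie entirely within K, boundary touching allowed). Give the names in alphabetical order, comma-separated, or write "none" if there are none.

Target K = [t=773, t=1177].
A [t=155, t=536] → before → no.
Q [t=701, t=923] → overlaps → no.
Z [t=1038, t=1177] → finishes → yes.
Result: Z.

Z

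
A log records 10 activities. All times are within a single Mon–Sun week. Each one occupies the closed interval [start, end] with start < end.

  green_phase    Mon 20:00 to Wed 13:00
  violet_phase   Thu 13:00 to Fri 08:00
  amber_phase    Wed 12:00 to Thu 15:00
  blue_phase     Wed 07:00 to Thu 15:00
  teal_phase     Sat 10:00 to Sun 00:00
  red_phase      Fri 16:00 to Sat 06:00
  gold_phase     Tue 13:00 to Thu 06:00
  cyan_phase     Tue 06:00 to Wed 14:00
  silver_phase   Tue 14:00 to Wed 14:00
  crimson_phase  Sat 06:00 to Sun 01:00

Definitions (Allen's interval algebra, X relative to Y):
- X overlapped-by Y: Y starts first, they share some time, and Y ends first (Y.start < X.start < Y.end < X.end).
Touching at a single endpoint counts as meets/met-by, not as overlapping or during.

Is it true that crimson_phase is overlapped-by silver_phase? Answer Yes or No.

crimson_phase = [Sat 06:00, Sun 01:00], silver_phase = [Tue 14:00, Wed 14:00].
Actual relation of crimson_phase to silver_phase: after.
Asked whether 'overlapped-by' holds → No.

No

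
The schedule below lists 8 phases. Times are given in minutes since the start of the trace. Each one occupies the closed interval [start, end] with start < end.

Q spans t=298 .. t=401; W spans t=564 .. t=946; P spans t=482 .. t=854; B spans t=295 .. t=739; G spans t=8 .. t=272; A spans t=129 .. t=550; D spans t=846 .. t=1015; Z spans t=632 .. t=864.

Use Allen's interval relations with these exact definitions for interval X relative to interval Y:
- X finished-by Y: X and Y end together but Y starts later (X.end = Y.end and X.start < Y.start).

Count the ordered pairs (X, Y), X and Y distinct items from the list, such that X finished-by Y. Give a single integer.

0

Checking all 56 ordered pairs for relation 'finished-by'; matching pairs in alphabetical order:
No pair satisfies it.
Count: 0.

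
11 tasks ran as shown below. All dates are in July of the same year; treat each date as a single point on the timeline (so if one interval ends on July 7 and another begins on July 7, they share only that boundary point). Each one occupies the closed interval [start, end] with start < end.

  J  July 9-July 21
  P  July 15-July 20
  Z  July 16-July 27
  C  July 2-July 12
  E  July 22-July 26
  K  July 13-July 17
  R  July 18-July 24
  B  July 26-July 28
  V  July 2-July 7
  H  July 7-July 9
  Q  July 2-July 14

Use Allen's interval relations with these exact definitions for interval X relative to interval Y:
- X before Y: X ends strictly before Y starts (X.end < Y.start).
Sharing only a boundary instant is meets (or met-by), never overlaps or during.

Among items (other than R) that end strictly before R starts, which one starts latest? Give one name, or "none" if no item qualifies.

K

Target R = [July 18, July 24].
B [July 26, July 28] → after → excluded.
C [July 2, July 12] → before → candidate.
E [July 22, July 26] → overlapped-by → excluded.
H [July 7, July 9] → before → candidate.
J [July 9, July 21] → overlaps → excluded.
K [July 13, July 17] → before → candidate.
P [July 15, July 20] → overlaps → excluded.
Q [July 2, July 14] → before → candidate.
V [July 2, July 7] → before → candidate.
Z [July 16, July 27] → contains → excluded.
Among candidates, latest start is July 13 → K.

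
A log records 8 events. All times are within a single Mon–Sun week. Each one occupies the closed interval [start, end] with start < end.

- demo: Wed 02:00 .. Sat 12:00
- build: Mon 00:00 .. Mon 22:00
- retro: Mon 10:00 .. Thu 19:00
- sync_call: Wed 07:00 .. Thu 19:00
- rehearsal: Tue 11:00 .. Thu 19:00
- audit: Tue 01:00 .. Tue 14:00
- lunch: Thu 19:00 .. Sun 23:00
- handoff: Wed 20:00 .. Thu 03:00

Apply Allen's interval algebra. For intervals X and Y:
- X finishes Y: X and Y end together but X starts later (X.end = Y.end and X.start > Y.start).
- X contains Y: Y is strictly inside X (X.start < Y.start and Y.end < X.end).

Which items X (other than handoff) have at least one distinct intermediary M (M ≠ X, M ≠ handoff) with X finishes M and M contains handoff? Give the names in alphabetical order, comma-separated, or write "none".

Target handoff = [Wed 20:00, Thu 03:00].
Intermediaries M with M contains handoff: demo, rehearsal, retro, sync_call.
Via demo — items with X finishes demo: none.
Via rehearsal — items with X finishes rehearsal: sync_call.
Via retro — items with X finishes retro: rehearsal, sync_call.
Via sync_call — items with X finishes sync_call: none.
Union: rehearsal, sync_call.

rehearsal, sync_call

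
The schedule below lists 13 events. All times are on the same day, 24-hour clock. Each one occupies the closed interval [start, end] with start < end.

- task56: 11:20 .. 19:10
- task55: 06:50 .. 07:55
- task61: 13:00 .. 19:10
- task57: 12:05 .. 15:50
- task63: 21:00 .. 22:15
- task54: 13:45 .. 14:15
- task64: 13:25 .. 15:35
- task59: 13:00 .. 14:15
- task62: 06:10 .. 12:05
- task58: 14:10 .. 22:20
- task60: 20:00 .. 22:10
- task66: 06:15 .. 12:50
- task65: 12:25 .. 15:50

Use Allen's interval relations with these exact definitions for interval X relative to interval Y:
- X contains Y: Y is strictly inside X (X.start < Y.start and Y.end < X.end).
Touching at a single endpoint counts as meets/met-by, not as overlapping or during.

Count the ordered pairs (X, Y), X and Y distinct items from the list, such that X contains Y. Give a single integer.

Checking all 156 ordered pairs for relation 'contains'; matching pairs in alphabetical order:
(task56, task54): task56 contains task54 ✓
(task56, task57): task56 contains task57 ✓
(task56, task59): task56 contains task59 ✓
(task56, task64): task56 contains task64 ✓
(task56, task65): task56 contains task65 ✓
(task57, task54): task57 contains task54 ✓
(task57, task59): task57 contains task59 ✓
(task57, task64): task57 contains task64 ✓
(task58, task60): task58 contains task60 ✓
(task58, task63): task58 contains task63 ✓
(task61, task54): task61 contains task54 ✓
(task61, task64): task61 contains task64 ✓
(task62, task55): task62 contains task55 ✓
(task64, task54): task64 contains task54 ✓
(task65, task54): task65 contains task54 ✓
(task65, task59): task65 contains task59 ✓
(task65, task64): task65 contains task64 ✓
(task66, task55): task66 contains task55 ✓
Count: 18.

18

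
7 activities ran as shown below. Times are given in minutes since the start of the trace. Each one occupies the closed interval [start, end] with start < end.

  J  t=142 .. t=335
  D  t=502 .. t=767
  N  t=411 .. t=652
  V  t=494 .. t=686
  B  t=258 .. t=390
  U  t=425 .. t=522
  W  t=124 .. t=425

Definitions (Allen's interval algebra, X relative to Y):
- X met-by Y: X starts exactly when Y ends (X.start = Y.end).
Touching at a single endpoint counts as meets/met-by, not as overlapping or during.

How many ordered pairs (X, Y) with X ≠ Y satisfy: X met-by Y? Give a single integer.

Checking all 42 ordered pairs for relation 'met-by'; matching pairs in alphabetical order:
(U, W): U met-by W ✓
Count: 1.

1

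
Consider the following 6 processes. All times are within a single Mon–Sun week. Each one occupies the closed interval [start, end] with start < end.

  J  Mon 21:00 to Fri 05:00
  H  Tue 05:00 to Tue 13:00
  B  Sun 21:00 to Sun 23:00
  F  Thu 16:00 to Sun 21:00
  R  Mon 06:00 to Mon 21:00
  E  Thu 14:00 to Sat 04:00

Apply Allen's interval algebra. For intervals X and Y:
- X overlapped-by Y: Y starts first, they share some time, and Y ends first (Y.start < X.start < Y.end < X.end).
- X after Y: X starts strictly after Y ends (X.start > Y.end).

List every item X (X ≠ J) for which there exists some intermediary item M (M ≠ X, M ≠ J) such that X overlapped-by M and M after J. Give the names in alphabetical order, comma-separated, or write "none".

none

Target J = [Mon 21:00, Fri 05:00].
Intermediaries M with M after J: B.
Via B — items with X overlapped-by B: none.
Union: none.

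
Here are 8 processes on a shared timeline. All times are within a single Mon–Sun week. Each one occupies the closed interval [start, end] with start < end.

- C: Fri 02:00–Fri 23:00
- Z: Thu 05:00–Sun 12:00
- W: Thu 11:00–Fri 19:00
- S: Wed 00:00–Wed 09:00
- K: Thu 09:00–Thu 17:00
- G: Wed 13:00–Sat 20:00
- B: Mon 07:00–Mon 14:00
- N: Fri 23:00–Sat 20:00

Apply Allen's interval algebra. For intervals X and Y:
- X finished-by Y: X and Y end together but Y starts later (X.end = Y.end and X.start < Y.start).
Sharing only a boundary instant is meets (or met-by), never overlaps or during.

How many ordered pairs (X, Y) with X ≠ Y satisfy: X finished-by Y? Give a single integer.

Checking all 56 ordered pairs for relation 'finished-by'; matching pairs in alphabetical order:
(G, N): G finished-by N ✓
Count: 1.

1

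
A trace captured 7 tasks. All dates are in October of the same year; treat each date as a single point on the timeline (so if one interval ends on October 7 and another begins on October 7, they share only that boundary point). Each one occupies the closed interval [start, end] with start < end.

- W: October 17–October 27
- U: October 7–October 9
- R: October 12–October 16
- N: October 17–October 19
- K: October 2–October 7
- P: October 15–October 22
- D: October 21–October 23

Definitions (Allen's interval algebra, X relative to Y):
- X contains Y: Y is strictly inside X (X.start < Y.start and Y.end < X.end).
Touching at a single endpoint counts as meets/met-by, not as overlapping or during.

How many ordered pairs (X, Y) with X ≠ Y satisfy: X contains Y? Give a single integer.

Checking all 42 ordered pairs for relation 'contains'; matching pairs in alphabetical order:
(P, N): P contains N ✓
(W, D): W contains D ✓
Count: 2.

2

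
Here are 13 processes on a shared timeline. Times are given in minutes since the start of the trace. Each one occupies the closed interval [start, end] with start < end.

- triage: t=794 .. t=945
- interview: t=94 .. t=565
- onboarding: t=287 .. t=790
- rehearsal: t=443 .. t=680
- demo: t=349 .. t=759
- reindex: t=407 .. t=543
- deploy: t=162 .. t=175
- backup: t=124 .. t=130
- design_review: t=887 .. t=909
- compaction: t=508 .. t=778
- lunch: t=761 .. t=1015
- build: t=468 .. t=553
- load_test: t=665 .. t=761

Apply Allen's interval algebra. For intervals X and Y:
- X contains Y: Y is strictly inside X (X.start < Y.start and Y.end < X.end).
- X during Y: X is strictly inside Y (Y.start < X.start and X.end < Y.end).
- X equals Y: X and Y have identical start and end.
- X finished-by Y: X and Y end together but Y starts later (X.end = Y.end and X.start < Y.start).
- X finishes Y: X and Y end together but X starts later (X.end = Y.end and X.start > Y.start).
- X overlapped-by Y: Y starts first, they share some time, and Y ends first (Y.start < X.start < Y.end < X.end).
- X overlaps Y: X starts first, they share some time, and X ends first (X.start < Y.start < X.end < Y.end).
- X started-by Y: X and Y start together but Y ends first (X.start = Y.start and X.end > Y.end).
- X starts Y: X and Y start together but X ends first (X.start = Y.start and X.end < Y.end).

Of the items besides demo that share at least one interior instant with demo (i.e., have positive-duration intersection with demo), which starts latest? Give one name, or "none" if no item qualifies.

Target demo = [t=349, t=759].
backup [t=124, t=130] → before → excluded.
build [t=468, t=553] → during → candidate.
compaction [t=508, t=778] → overlapped-by → candidate.
deploy [t=162, t=175] → before → excluded.
design_review [t=887, t=909] → after → excluded.
interview [t=94, t=565] → overlaps → candidate.
load_test [t=665, t=761] → overlapped-by → candidate.
lunch [t=761, t=1015] → after → excluded.
onboarding [t=287, t=790] → contains → candidate.
rehearsal [t=443, t=680] → during → candidate.
reindex [t=407, t=543] → during → candidate.
triage [t=794, t=945] → after → excluded.
Among candidates, latest start is t=665 → load_test.

load_test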